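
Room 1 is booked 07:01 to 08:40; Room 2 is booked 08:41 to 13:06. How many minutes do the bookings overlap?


Interval A: [421, 520] minutes from midnight
Interval B: [521, 786] minutes from midnight
Overlap start = max(421, 521) = 521
Overlap end = min(520, 786) = 520
End <= start, so the intervals do not overlap: 0 minutes

0


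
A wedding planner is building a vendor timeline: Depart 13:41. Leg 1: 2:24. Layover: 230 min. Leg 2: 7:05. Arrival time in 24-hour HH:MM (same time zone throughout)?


Depart: 13:41
Leg 1: +144 min -> 16:05
Layover: +230 min -> 19:55
Leg 2: +425 min -> 03:00
Total travel: 799 minutes = 13h 19m
Arrival: 03:00

03:00


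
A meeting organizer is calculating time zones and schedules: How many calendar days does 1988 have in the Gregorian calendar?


Year: 1988
Check leap year rules:
Divisible by 4? Yes
Divisible by 100? No
1988 is a leap year
Days: 366

366


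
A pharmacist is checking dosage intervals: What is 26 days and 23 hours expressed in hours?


Days: 26
Extra hours: 23
Hours per day: 24
Days to hours: 26 x 24 = 624
Total: 624 + 23 = 647

647


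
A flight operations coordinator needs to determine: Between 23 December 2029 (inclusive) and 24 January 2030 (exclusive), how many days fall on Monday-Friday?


Start: 2029-12-23 (Sunday)
End (exclusive): 2030-01-24 (Thursday)
Total calendar days: 32
Full weeks: 32 // 7 = 4 -> 20 weekdays
Remaining 4 days starting on Sunday:
  Sun(-), Mon(w), Tue(w), Wed(w) -> 3 weekdays
Total business days: 20 + 3 = 23

23


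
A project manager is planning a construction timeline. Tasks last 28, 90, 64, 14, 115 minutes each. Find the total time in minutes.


Durations: 28, 90, 64, 14, 115
Running sum: 28
+ 90 = 118
+ 64 = 182
+ 14 = 196
+ 115 = 311
Total duration: 311 minutes
That is 5 hours and 11 minutes

311


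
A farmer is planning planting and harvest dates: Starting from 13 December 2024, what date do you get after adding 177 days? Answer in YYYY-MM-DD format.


Start: 2024-12-13
Adding 177 days
Days remaining in December: 18
After December: 159 days still to add
January 2025: 31 days, 128 remaining
February 2025: 28 days, 100 remaining
March 2025: 31 days, 69 remaining
April 2025: 30 days, 39 remaining
Result: 2025-06-08

2025-06-08


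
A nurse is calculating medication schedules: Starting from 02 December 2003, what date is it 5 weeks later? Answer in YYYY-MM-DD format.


Start: 2003-12-02
Weeks to add: 5
Convert to days: 5 x 7 = 35 days
Add 35 days to 2003-12-02
Result: 2004-01-06

2004-01-06


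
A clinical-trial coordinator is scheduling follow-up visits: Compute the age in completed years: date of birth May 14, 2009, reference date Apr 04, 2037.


Birth: 2009-05-14
Reference: 2037-04-04
Year difference: 2037 - 2009 = 28
Has birthday (05-14) occurred by 04-04? No
Birthday not yet reached this year -> subtract 1
Age in full years: 27

27


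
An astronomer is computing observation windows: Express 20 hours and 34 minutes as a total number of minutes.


Hours: 20
Extra minutes: 34
Minutes per hour: 60
Hours to minutes: 20 x 60 = 1200
Total: 1200 + 34 = 1234

1234


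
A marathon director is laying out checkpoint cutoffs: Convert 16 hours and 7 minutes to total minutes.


Hours: 16
Minutes: 7
Convert hours to minutes: 16 x 60 = 960
Add remaining minutes: 960 + 7 = 967

967


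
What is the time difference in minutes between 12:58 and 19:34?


Start time: 12:58 = 778 minutes from midnight
End time: 19:34 = 1174 minutes from midnight
Difference: 1174 - 778 = 396 minutes
That is 6 hours and 36 minutes

396


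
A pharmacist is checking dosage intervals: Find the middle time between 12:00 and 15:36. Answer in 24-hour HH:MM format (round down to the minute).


Start time: 12:00 = 720 minutes from midnight
End time: 15:36 = 936 minutes from midnight
Sum: 720 + 936 = 1656
Midpoint: 1656 / 2 = 828 minutes
Convert: 828 / 60 = 13 hours, 48 minutes
Result: 13:48

13:48


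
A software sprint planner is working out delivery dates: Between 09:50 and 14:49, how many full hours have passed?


Start: 09:50
End: 14:49
Hour difference: 14 - 9 = 5 hours
Minute difference: 49 - 50 = -1 minutes
Total minutes: 299
Complete hours: 299 / 60 = 4 (remainder 59)

4


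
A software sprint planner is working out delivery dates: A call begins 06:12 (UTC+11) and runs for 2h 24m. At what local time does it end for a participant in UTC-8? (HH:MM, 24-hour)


Start: 06:12 in UTC+11
Step 1 - add duration:
  minutes: 12 + 24 = 36
  hours: 6 + 2 + 0 = 8
  end in UTC+11: 08:36
Step 2 - convert UTC+11 -> UTC-8:
  offset difference: -8 - (11) = -19 hours
  8 + (-19) = -11 -> mod 24 = 13
Result: 13:36 in UTC-8

13:36


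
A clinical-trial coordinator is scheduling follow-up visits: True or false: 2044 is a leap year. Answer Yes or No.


Year: 2044
Divisible by 4? 2044 / 4 = 511.0 -> Yes
Divisible by 100? 2044 / 100 = 20.44 -> No
Divisible by 4 but not 100, so it IS a leap year

Yes


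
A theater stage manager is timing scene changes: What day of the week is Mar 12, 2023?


Date: 2023-03-12
January 1, 2023 is a Sunday
Day of year: 71
Offset from Jan 1: 70 days
70 mod 7 = 0
Result: Sunday

Sunday


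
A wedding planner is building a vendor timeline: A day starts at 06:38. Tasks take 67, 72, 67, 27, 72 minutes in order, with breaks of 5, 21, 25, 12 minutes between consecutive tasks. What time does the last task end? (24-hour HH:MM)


Start: 06:38 = 398 min from midnight
  after task 1 (67 min): 07:45
  after break (5 min): 07:50
  after task 2 (72 min): 09:02
  after break (21 min): 09:23
  after task 3 (67 min): 10:30
  after break (25 min): 10:55
  after task 4 (27 min): 11:22
  after break (12 min): 11:34
  after task 5 (72 min): 12:46
Total elapsed: 368 minutes
End time: 12:46

12:46


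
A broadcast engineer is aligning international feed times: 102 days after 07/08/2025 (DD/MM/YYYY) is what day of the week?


Start: 2025-08-07 (Thursday)
Step 1 - find target date: add 102 days
  2025-08-07 + 102 days = 2025-11-17
Step 2 - day of week:
  102 mod 7 = 4
  Thursday + 4 days -> Monday
Result: Monday (2025-11-17)

Monday


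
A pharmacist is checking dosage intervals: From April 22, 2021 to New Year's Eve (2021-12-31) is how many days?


Start: April 22, 2021
End: December 31, 2021
Days left in April: 8
May: 31
June: 30
July: 31
August: 31
... plus remaining months
Sum of remaining months: 245
Total: 8 + 245 = 253

253


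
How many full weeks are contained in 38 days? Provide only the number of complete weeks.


Total days: 38
Days per week: 7
Division: 38 / 7 = 5 remainder 3
Complete weeks: 5
Remaining days: 3

5


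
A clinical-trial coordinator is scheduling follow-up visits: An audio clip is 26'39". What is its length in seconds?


Minutes: 26
Seconds: 39
Convert minutes to seconds: 26 x 60 = 1560
Add remaining seconds: 1560 + 39 = 1599

1599


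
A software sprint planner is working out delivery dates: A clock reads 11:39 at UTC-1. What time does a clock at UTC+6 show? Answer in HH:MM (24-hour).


Local time: 11:39 at UTC-1 (offset -1h)
Target zone: UTC+6 (offset 6h)
Difference: 6 - (-1) = 7 hours
Calculation: 11 + (7) = 18
Result: 18:39

18:39


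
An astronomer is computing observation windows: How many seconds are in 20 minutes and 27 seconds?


Minutes: 20
Extra seconds: 27
Seconds per minute: 60
Minutes to seconds: 20 x 60 = 1200
Total: 1200 + 27 = 1227

1227


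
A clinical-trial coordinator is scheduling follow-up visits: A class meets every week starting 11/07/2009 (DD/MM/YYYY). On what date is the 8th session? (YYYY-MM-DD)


First occurrence: 2009-07-11 (occurrence 1)
Each occurrence is 7 days after the previous.
Occurrence 8 is 7 weeks after the first.
7 weeks = 49 days
2009-07-11 + 49 days = 2009-08-29

2009-08-29


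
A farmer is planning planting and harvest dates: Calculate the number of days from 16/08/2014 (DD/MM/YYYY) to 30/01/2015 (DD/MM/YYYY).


Start date: 2014-08-16
End date: 2015-01-30
Aug 2014: +16 days
Sep 2014: +30 days
Oct 2014: +31 days
... (3 more months)
Total: 167 days

167


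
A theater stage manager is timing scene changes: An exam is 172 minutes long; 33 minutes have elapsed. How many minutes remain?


Total budget: 172 minutes
Time used: 33 minutes
Remaining: 172 - 33 = 139 minutes
Percent used: 19.2%
Percent remaining: 80.8%

139


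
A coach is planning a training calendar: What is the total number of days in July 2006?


Month: July
Year: 2006
July is a 31-day month
Total: 31 days

31


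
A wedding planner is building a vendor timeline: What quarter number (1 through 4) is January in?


Month: January (month 1)
Q1: January-March (months 1-3)
Q2: April-June (months 4-6)
Q3: July-September (months 7-9)
Q4: October-December (months 10-12)
Month 1 falls in Q1

1


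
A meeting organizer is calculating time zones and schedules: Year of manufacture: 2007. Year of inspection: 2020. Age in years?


Birth year: 2007
Current year: 2020
Age = current year - birth year
Age = 2020 - 2007 = 13

13


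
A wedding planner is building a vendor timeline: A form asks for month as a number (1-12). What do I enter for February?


Calendar month order:
1. January
2. February <--
3. March
February is month number 2

2


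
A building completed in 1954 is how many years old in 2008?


Birth year: 1954
Current year: 2008
Age = current year - birth year
Age = 2008 - 1954 = 54

54


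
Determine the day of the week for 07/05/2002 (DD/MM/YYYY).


Date: 2002-05-07
January 1, 2002 is a Tuesday
Day of year: 127
Offset from Jan 1: 126 days
126 mod 7 = 0
Result: Tuesday

Tuesday


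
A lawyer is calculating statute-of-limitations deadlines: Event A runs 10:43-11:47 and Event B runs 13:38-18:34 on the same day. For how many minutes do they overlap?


Interval A: [643, 707] minutes from midnight
Interval B: [818, 1114] minutes from midnight
Overlap start = max(643, 818) = 818
Overlap end = min(707, 1114) = 707
End <= start, so the intervals do not overlap: 0 minutes

0


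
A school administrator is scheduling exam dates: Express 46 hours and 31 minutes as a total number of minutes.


Hours: 46
Extra minutes: 31
Minutes per hour: 60
Hours to minutes: 46 x 60 = 2760
Total: 2760 + 31 = 2791

2791


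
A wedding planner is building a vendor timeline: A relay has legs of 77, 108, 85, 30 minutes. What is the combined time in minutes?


Durations: 77, 108, 85, 30
Running sum: 77
+ 108 = 185
+ 85 = 270
+ 30 = 300
Total duration: 300 minutes
That is 5 hours and 0 minutes

300


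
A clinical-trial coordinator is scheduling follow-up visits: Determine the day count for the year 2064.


Year: 2064
Check leap year rules:
Divisible by 4? Yes
Divisible by 100? No
2064 is a leap year
Days: 366

366


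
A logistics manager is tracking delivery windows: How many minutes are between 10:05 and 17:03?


Start time: 10:05 = 605 minutes from midnight
End time: 17:03 = 1023 minutes from midnight
Difference: 1023 - 605 = 418 minutes
That is 6 hours and 58 minutes

418


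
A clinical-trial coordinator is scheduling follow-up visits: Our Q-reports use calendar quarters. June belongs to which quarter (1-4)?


Month: June (month 6)
Q1: January-March (months 1-3)
Q2: April-June (months 4-6)
Q3: July-September (months 7-9)
Q4: October-December (months 10-12)
Month 6 falls in Q2

2


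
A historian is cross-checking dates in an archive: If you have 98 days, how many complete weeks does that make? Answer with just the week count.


Total days: 98
Days per week: 7
Division: 98 / 7 = 14 remainder 0
Complete weeks: 14
Remaining days: 0

14


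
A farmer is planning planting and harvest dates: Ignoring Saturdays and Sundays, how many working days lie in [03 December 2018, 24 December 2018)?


Start: 2018-12-03 (Monday)
End (exclusive): 2018-12-24 (Monday)
Total calendar days: 21
Full weeks: 21 // 7 = 3 -> 15 weekdays
Remaining 0 days starting on Monday:
Total business days: 15 + 0 = 15

15


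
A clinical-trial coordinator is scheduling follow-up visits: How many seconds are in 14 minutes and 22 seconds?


Minutes: 14
Seconds: 22
Convert minutes to seconds: 14 x 60 = 840
Add remaining seconds: 840 + 22 = 862

862


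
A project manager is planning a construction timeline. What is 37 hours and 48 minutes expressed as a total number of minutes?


Hours: 37
Minutes: 48
Convert hours to minutes: 37 x 60 = 2220
Add remaining minutes: 2220 + 48 = 2268

2268


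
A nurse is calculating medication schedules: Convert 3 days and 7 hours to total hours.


Days: 3
Extra hours: 7
Hours per day: 24
Days to hours: 3 x 24 = 72
Total: 72 + 7 = 79

79


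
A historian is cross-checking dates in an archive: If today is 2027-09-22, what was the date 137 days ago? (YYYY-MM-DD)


Start: 2027-09-22
Subtracting 137 days
Days already passed in September: 22
After going back through September: 115 more days to subtract
August 2027: 31 days, 84 remaining
July 2027: 31 days, 53 remaining
June 2027: 30 days, 23 remaining
May 2027 has 31 days, need 23
Result: 2027-05-08

2027-05-08


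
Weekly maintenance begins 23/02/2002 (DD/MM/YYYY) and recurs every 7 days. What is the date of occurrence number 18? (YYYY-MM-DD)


First occurrence: 2002-02-23 (occurrence 1)
Each occurrence is 7 days after the previous.
Occurrence 18 is 17 weeks after the first.
17 weeks = 119 days
2002-02-23 + 119 days = 2002-06-22

2002-06-22


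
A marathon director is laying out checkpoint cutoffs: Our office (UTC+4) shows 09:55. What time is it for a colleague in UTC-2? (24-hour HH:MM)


Local time: 09:55 at UTC+4 (offset 4h)
Target zone: UTC-2 (offset -2h)
Difference: -2 - (4) = -6 hours
Calculation: 9 + (-6) = 3
Result: 03:55

03:55


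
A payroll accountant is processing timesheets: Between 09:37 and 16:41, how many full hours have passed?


Start: 09:37
End: 16:41
Hour difference: 16 - 9 = 7 hours
Minute difference: 41 - 37 = 4 minutes
Total minutes: 424
Complete hours: 424 / 60 = 7 (remainder 4)

7


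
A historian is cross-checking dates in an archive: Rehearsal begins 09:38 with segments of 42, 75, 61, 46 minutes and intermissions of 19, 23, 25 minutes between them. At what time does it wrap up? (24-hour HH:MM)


Start: 09:38 = 578 min from midnight
  after task 1 (42 min): 10:20
  after break (19 min): 10:39
  after task 2 (75 min): 11:54
  after break (23 min): 12:17
  after task 3 (61 min): 13:18
  after break (25 min): 13:43
  after task 4 (46 min): 14:29
Total elapsed: 291 minutes
End time: 14:29

14:29


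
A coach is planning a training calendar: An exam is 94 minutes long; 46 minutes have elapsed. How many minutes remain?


Total budget: 94 minutes
Time used: 46 minutes
Remaining: 94 - 46 = 48 minutes
Percent used: 48.9%
Percent remaining: 51.1%

48


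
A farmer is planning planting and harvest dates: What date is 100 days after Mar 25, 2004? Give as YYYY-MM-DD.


Start: 2004-03-25
Adding 100 days
Days remaining in March: 6
After March: 94 days still to add
April 2004: 30 days, 64 remaining
May 2004: 31 days, 33 remaining
June 2004: 30 days, 3 remaining
July 2004 has 31 days, need 3
Result: 2004-07-03

2004-07-03


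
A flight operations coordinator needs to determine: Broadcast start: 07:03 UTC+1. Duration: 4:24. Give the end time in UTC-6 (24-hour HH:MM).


Start: 07:03 in UTC+1
Step 1 - add duration:
  minutes: 3 + 24 = 27
  hours: 7 + 4 + 0 = 11
  end in UTC+1: 11:27
Step 2 - convert UTC+1 -> UTC-6:
  offset difference: -6 - (1) = -7 hours
  11 + (-7) = 4 -> mod 24 = 4
Result: 04:27 in UTC-6

04:27


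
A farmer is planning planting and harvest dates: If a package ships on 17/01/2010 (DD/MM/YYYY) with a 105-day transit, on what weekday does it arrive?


Start: 2010-01-17 (Sunday)
Step 1 - find target date: add 105 days
  2010-01-17 + 105 days = 2010-05-02
Step 2 - day of week:
  105 mod 7 = 0
  Sunday + 0 days -> Sunday
Result: Sunday (2010-05-02)

Sunday


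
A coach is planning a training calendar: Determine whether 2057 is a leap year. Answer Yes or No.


Year: 2057
Divisible by 4? 2057 / 4 = 514.25 -> No
Not divisible by 4, so NOT a leap year

No


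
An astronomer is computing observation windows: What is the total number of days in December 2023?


Month: December
Year: 2023
December is a 31-day month
Total: 31 days

31


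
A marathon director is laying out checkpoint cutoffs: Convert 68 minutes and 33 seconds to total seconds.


Minutes: 68
Extra seconds: 33
Seconds per minute: 60
Minutes to seconds: 68 x 60 = 4080
Total: 4080 + 33 = 4113

4113


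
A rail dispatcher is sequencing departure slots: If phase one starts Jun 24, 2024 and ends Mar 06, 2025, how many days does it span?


Start date: 2024-06-24
End date: 2025-03-06
Jun 2024: +7 days
Jul 2024: +31 days
Aug 2024: +31 days
... (7 more months)
Total: 255 days

255


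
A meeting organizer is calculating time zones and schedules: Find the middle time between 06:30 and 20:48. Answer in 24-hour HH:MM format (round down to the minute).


Start time: 06:30 = 390 minutes from midnight
End time: 20:48 = 1248 minutes from midnight
Sum: 390 + 1248 = 1638
Midpoint: 1638 / 2 = 819 minutes
Convert: 819 / 60 = 13 hours, 39 minutes
Result: 13:39

13:39


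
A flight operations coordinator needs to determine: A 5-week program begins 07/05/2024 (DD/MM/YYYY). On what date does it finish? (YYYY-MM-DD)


Start: 2024-05-07
Weeks to add: 5
Convert to days: 5 x 7 = 35 days
Add 35 days to 2024-05-07
Result: 2024-06-11

2024-06-11


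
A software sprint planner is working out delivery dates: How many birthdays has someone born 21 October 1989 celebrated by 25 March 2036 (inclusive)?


Birth: 1989-10-21
Reference: 2036-03-25
Year difference: 2036 - 1989 = 47
Has birthday (10-21) occurred by 03-25? No
Birthday not yet reached this year -> subtract 1
Age in full years: 46

46


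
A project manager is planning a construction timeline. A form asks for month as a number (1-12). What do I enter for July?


Calendar month order:
6. June
7. July <--
8. August
July is month number 7

7


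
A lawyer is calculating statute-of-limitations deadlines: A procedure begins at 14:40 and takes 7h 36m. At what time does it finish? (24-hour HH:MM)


Start time: 14:40
Adding: 7 hours 36 minutes
Minutes: 40 + 36 = 76
Minute overflow: 76 >= 60, so carry 1 hour, minutes = 16
Hours: 14 + 7 + 1 = 22
Result: 22:16

22:16


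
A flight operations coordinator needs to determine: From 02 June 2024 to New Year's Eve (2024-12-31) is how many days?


Start: June 02, 2024
End: December 31, 2024
Days left in June: 28
July: 31
August: 31
September: 30
October: 31
... plus remaining months
Sum of remaining months: 184
Total: 28 + 184 = 212

212


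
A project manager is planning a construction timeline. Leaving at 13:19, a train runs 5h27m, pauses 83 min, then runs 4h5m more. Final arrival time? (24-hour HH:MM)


Depart: 13:19
Leg 1: +327 min -> 18:46
Layover: +83 min -> 20:09
Leg 2: +245 min -> 00:14
Total travel: 655 minutes = 10h 55m
Arrival: 00:14

00:14


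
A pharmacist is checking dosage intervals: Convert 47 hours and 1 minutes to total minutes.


Hours: 47
Extra minutes: 1
Minutes per hour: 60
Hours to minutes: 47 x 60 = 2820
Total: 2820 + 1 = 2821

2821


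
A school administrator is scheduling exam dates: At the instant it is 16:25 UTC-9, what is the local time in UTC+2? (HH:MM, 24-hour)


Local time: 16:25 at UTC-9 (offset -9h)
Target zone: UTC+2 (offset 2h)
Difference: 2 - (-9) = 11 hours
Calculation: 16 + (11) = 27
Wraparound: (27) mod 24 = 3
Result: 03:25

03:25


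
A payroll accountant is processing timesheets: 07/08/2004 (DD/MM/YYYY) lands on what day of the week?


Date: 2004-08-07
January 1, 2004 is a Thursday
Day of year: 220
Offset from Jan 1: 219 days
219 mod 7 = 2
Result: Saturday

Saturday


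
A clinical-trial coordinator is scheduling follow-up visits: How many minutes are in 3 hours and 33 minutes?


Hours: 3
Minutes: 33
Convert hours to minutes: 3 x 60 = 180
Add remaining minutes: 180 + 33 = 213

213


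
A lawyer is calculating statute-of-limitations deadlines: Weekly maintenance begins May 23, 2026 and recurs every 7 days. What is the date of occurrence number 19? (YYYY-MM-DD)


First occurrence: 2026-05-23 (occurrence 1)
Each occurrence is 7 days after the previous.
Occurrence 19 is 18 weeks after the first.
18 weeks = 126 days
2026-05-23 + 126 days = 2026-09-26

2026-09-26


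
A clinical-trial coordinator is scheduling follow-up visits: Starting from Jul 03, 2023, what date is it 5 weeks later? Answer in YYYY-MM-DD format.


Start: 2023-07-03
Weeks to add: 5
Convert to days: 5 x 7 = 35 days
Add 35 days to 2023-07-03
Result: 2023-08-07

2023-08-07


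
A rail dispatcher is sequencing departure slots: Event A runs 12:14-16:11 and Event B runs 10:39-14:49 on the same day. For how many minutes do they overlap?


Interval A: [734, 971] minutes from midnight
Interval B: [639, 889] minutes from midnight
Overlap start = max(734, 639) = 734
Overlap end = min(971, 889) = 889
Overlap = 889 - 734 = 155 minutes

155


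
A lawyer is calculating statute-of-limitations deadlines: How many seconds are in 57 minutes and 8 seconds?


Minutes: 57
Extra seconds: 8
Seconds per minute: 60
Minutes to seconds: 57 x 60 = 3420
Total: 3420 + 8 = 3428

3428


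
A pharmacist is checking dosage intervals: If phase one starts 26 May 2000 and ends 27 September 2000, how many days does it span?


Start date: 2000-05-26
End date: 2000-09-27
May 2000: +6 days
Jun 2000: +30 days
Jul 2000: +31 days
Aug 2000: +31 days
Sep 2000: +26 days
Total: 124 days

124


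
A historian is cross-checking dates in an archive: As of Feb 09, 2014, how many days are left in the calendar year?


Start: February 09, 2014
End: December 31, 2014
Days left in February: 19
March: 31
April: 30
May: 31
June: 30
... plus remaining months
Sum of remaining months: 306
Total: 19 + 306 = 325

325


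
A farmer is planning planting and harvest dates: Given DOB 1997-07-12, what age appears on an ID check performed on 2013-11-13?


Birth: 1997-07-12
Reference: 2013-11-13
Year difference: 2013 - 1997 = 16
Has birthday (07-12) occurred by 11-13? Yes
Age in full years: 16

16


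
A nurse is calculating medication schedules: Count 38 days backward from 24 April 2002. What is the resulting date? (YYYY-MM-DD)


Start: 2002-04-24
Subtracting 38 days
Days already passed in April: 24
After going back through April: 14 more days to subtract
March 2002 has 31 days, need 14
Result: 2002-03-17

2002-03-17


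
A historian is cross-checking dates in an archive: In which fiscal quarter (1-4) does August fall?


Month: August (month 8)
Q1: January-March (months 1-3)
Q2: April-June (months 4-6)
Q3: July-September (months 7-9)
Q4: October-December (months 10-12)
Month 8 falls in Q3

3


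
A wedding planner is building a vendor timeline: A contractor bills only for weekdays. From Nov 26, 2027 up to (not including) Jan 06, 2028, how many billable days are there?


Start: 2027-11-26 (Friday)
End (exclusive): 2028-01-06 (Thursday)
Total calendar days: 41
Full weeks: 41 // 7 = 5 -> 25 weekdays
Remaining 6 days starting on Friday:
  Fri(w), Sat(-), Sun(-), Mon(w), Tue(w), Wed(w) -> 4 weekdays
Total business days: 25 + 4 = 29

29


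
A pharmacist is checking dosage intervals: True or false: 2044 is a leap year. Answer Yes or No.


Year: 2044
Divisible by 4? 2044 / 4 = 511.0 -> Yes
Divisible by 100? 2044 / 100 = 20.44 -> No
Divisible by 4 but not 100, so it IS a leap year

Yes


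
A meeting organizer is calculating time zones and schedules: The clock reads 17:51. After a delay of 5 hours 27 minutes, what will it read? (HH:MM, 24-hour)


Start time: 17:51
Adding: 5 hours 27 minutes
Minutes: 51 + 27 = 78
Minute overflow: 78 >= 60, so carry 1 hour, minutes = 18
Hours: 17 + 5 + 1 = 23
Result: 23:18

23:18


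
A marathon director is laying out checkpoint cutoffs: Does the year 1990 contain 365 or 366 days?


Year: 1990
Check leap year rules:
Divisible by 4? No
1990 is not a leap year
Days: 365

365


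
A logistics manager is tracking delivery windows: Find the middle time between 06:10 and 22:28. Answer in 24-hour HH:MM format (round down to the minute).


Start time: 06:10 = 370 minutes from midnight
End time: 22:28 = 1348 minutes from midnight
Sum: 370 + 1348 = 1718
Midpoint: 1718 / 2 = 859 minutes
Convert: 859 / 60 = 14 hours, 19 minutes
Result: 14:19

14:19


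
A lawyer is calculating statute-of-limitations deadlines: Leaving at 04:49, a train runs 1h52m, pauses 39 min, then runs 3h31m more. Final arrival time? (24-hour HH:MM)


Depart: 04:49
Leg 1: +112 min -> 06:41
Layover: +39 min -> 07:20
Leg 2: +211 min -> 10:51
Total travel: 362 minutes = 6h 2m
Arrival: 10:51

10:51


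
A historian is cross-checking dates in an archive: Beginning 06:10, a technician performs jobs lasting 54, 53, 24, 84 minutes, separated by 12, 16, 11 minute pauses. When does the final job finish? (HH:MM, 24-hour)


Start: 06:10 = 370 min from midnight
  after task 1 (54 min): 07:04
  after break (12 min): 07:16
  after task 2 (53 min): 08:09
  after break (16 min): 08:25
  after task 3 (24 min): 08:49
  after break (11 min): 09:00
  after task 4 (84 min): 10:24
Total elapsed: 254 minutes
End time: 10:24

10:24


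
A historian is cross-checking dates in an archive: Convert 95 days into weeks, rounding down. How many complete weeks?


Total days: 95
Days per week: 7
Division: 95 / 7 = 13 remainder 4
Complete weeks: 13
Remaining days: 4

13


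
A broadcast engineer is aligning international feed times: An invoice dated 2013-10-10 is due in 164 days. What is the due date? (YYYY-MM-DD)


Start: 2013-10-10
Adding 164 days
Days remaining in October: 21
After October: 143 days still to add
November 2013: 30 days, 113 remaining
December 2013: 31 days, 82 remaining
January 2014: 31 days, 51 remaining
February 2014: 28 days, 23 remaining
Result: 2014-03-23

2014-03-23


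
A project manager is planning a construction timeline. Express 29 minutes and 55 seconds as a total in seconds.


Minutes: 29
Seconds: 55
Convert minutes to seconds: 29 x 60 = 1740
Add remaining seconds: 1740 + 55 = 1795

1795


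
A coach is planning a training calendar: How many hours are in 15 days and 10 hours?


Days: 15
Extra hours: 10
Hours per day: 24
Days to hours: 15 x 24 = 360
Total: 360 + 10 = 370

370


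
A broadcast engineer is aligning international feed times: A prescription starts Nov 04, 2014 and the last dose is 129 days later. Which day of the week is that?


Start: 2014-11-04 (Tuesday)
Step 1 - find target date: add 129 days
  2014-11-04 + 129 days = 2015-03-13
Step 2 - day of week:
  129 mod 7 = 3
  Tuesday + 3 days -> Friday
Result: Friday (2015-03-13)

Friday


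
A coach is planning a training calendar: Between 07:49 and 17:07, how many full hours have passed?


Start: 07:49
End: 17:07
Hour difference: 17 - 7 = 10 hours
Minute difference: 7 - 49 = -42 minutes
Total minutes: 558
Complete hours: 558 / 60 = 9 (remainder 18)

9


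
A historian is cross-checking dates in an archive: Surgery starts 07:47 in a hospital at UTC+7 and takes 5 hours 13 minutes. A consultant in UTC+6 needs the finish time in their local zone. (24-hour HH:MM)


Start: 07:47 in UTC+7
Step 1 - add duration:
  minutes: 47 + 13 = 60 (carry 1h)
  hours: 7 + 5 + 1 = 13
  end in UTC+7: 13:00
Step 2 - convert UTC+7 -> UTC+6:
  offset difference: 6 - (7) = -1 hours
  13 + (-1) = 12 -> mod 24 = 12
Result: 12:00 in UTC+6

12:00


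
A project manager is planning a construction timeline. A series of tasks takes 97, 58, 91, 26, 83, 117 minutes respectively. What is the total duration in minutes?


Durations: 97, 58, 91, 26, 83, 117
Running sum: 97
+ 58 = 155
+ 91 = 246
+ 26 = 272
+ 83 = 355
+ 117 = 472
Total duration: 472 minutes
That is 7 hours and 52 minutes

472


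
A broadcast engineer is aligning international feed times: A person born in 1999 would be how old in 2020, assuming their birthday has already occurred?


Birth year: 1999
Current year: 2020
Age = current year - birth year
Age = 2020 - 1999 = 21

21


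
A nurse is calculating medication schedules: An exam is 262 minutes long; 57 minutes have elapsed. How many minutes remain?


Total budget: 262 minutes
Time used: 57 minutes
Remaining: 262 - 57 = 205 minutes
Percent used: 21.8%
Percent remaining: 78.2%

205


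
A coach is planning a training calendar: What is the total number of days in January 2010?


Month: January
Year: 2010
January is a 31-day month
Total: 31 days

31


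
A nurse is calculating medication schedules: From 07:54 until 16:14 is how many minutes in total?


Start time: 07:54 = 474 minutes from midnight
End time: 16:14 = 974 minutes from midnight
Difference: 974 - 474 = 500 minutes
That is 8 hours and 20 minutes

500


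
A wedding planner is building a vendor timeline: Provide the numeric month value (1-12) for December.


Calendar month order:
11. November
12. December <--
December is month number 12

12


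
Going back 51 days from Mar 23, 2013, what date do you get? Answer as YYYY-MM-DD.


Start: 2013-03-23
Subtracting 51 days
Days already passed in March: 23
After going back through March: 28 more days to subtract
February 2013 has 28 days, need 28
Result: 2013-01-31

2013-01-31


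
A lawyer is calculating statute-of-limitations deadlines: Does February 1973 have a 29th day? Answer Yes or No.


Year: 1973
Divisible by 4? 1973 / 4 = 493.25 -> No
Not divisible by 4, so NOT a leap year

No


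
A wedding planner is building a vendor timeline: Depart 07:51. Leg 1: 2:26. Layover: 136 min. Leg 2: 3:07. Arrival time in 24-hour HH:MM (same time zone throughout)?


Depart: 07:51
Leg 1: +146 min -> 10:17
Layover: +136 min -> 12:33
Leg 2: +187 min -> 15:40
Total travel: 469 minutes = 7h 49m
Arrival: 15:40

15:40


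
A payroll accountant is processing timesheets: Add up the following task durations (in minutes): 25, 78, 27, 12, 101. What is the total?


Durations: 25, 78, 27, 12, 101
Running sum: 25
+ 78 = 103
+ 27 = 130
+ 12 = 142
+ 101 = 243
Total duration: 243 minutes
That is 4 hours and 3 minutes

243


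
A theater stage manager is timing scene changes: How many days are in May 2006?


Month: May
Year: 2006
May is a 31-day month
Total: 31 days

31


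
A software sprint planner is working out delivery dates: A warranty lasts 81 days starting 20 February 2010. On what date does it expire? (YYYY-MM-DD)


Start: 2010-02-20
Adding 81 days
Days remaining in February: 8
After February: 73 days still to add
March 2010: 31 days, 42 remaining
April 2010: 30 days, 12 remaining
May 2010 has 31 days, need 12
Result: 2010-05-12

2010-05-12


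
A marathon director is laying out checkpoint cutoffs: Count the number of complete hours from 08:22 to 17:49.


Start: 08:22
End: 17:49
Hour difference: 17 - 8 = 9 hours
Minute difference: 49 - 22 = 27 minutes
Total minutes: 567
Complete hours: 567 / 60 = 9 (remainder 27)

9


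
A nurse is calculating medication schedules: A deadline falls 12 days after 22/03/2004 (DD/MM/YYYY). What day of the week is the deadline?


Start: 2004-03-22 (Monday)
Step 1 - find target date: add 12 days
  2004-03-22 + 12 days = 2004-04-03
Step 2 - day of week:
  12 mod 7 = 5
  Monday + 5 days -> Saturday
Result: Saturday (2004-04-03)

Saturday


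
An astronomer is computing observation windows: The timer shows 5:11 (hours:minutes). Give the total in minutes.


Hours: 5
Minutes: 11
Convert hours to minutes: 5 x 60 = 300
Add remaining minutes: 300 + 11 = 311

311


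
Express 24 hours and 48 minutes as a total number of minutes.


Hours: 24
Extra minutes: 48
Minutes per hour: 60
Hours to minutes: 24 x 60 = 1440
Total: 1440 + 48 = 1488

1488


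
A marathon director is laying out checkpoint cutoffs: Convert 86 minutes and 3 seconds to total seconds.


Minutes: 86
Extra seconds: 3
Seconds per minute: 60
Minutes to seconds: 86 x 60 = 5160
Total: 5160 + 3 = 5163

5163


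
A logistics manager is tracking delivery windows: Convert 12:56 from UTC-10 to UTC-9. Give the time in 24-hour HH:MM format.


Local time: 12:56 at UTC-10 (offset -10h)
Target zone: UTC-9 (offset -9h)
Difference: -9 - (-10) = 1 hours
Calculation: 12 + (1) = 13
Result: 13:56

13:56


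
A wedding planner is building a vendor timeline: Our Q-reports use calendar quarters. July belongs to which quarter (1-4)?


Month: July (month 7)
Q1: January-March (months 1-3)
Q2: April-June (months 4-6)
Q3: July-September (months 7-9)
Q4: October-December (months 10-12)
Month 7 falls in Q3

3


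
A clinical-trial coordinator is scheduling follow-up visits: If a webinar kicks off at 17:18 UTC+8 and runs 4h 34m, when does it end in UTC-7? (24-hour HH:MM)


Start: 17:18 in UTC+8
Step 1 - add duration:
  minutes: 18 + 34 = 52
  hours: 17 + 4 + 0 = 21
  end in UTC+8: 21:52
Step 2 - convert UTC+8 -> UTC-7:
  offset difference: -7 - (8) = -15 hours
  21 + (-15) = 6 -> mod 24 = 6
Result: 06:52 in UTC-7

06:52


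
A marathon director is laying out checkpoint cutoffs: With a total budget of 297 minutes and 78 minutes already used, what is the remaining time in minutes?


Total budget: 297 minutes
Time used: 78 minutes
Remaining: 297 - 78 = 219 minutes
Percent used: 26.3%
Percent remaining: 73.7%

219


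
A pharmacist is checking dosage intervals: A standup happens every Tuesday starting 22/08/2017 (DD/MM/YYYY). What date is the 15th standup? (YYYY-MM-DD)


First occurrence: 2017-08-22 (occurrence 1)
Each occurrence is 7 days after the previous.
Occurrence 15 is 14 weeks after the first.
14 weeks = 98 days
2017-08-22 + 98 days = 2017-11-28

2017-11-28


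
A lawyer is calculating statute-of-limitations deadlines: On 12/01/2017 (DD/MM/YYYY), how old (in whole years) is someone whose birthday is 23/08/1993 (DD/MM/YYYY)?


Birth: 1993-08-23
Reference: 2017-01-12
Year difference: 2017 - 1993 = 24
Has birthday (08-23) occurred by 01-12? No
Birthday not yet reached this year -> subtract 1
Age in full years: 23

23


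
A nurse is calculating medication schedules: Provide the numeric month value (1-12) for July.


Calendar month order:
6. June
7. July <--
8. August
July is month number 7

7


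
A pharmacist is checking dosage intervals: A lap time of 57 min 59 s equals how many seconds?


Minutes: 57
Seconds: 59
Convert minutes to seconds: 57 x 60 = 3420
Add remaining seconds: 3420 + 59 = 3479

3479


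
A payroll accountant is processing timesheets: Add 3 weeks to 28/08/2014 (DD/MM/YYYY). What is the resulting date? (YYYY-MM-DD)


Start: 2014-08-28
Weeks to add: 3
Convert to days: 3 x 7 = 21 days
Add 21 days to 2014-08-28
Result: 2014-09-18

2014-09-18


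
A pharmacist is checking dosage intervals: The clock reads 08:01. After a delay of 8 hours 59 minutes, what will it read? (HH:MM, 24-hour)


Start time: 08:01
Adding: 8 hours 59 minutes
Minutes: 1 + 59 = 60
Minute overflow: 60 >= 60, so carry 1 hour, minutes = 0
Hours: 8 + 8 + 1 = 17
Result: 17:00

17:00


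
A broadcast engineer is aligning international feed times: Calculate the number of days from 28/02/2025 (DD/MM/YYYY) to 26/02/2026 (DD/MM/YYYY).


Start date: 2025-02-28
End date: 2026-02-26
Feb 2025: +1 days
Mar 2025: +31 days
Apr 2025: +30 days
... (10 more months)
Total: 363 days

363


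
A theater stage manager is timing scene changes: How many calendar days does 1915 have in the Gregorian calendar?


Year: 1915
Check leap year rules:
Divisible by 4? No
1915 is not a leap year
Days: 365

365


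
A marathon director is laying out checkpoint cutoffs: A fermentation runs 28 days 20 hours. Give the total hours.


Days: 28
Extra hours: 20
Hours per day: 24
Days to hours: 28 x 24 = 672
Total: 672 + 20 = 692

692


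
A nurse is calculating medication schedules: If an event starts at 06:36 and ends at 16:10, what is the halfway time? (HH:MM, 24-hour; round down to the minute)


Start time: 06:36 = 396 minutes from midnight
End time: 16:10 = 970 minutes from midnight
Sum: 396 + 970 = 1366
Midpoint: 1366 / 2 = 683 minutes
Convert: 683 / 60 = 11 hours, 23 minutes
Result: 11:23

11:23


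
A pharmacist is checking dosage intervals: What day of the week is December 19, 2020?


Date: 2020-12-19
January 1, 2020 is a Wednesday
Day of year: 354
Offset from Jan 1: 353 days
353 mod 7 = 3
Result: Saturday

Saturday


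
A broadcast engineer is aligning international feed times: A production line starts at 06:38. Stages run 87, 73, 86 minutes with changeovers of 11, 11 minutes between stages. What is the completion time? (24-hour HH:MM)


Start: 06:38 = 398 min from midnight
  after task 1 (87 min): 08:05
  after break (11 min): 08:16
  after task 2 (73 min): 09:29
  after break (11 min): 09:40
  after task 3 (86 min): 11:06
Total elapsed: 268 minutes
End time: 11:06

11:06


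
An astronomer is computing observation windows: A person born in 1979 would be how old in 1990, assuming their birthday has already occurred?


Birth year: 1979
Current year: 1990
Age = current year - birth year
Age = 1990 - 1979 = 11

11


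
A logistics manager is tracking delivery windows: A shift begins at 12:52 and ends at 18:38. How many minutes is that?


Start time: 12:52 = 772 minutes from midnight
End time: 18:38 = 1118 minutes from midnight
Difference: 1118 - 772 = 346 minutes
That is 5 hours and 46 minutes

346


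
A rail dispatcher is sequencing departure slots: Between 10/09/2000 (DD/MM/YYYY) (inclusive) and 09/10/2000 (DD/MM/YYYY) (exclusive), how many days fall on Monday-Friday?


Start: 2000-09-10 (Sunday)
End (exclusive): 2000-10-09 (Monday)
Total calendar days: 29
Full weeks: 29 // 7 = 4 -> 20 weekdays
Remaining 1 days starting on Sunday:
  Sun(-) -> 0 weekdays
Total business days: 20 + 0 = 20

20


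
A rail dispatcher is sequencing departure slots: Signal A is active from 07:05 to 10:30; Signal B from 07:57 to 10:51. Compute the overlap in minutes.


Interval A: [425, 630] minutes from midnight
Interval B: [477, 651] minutes from midnight
Overlap start = max(425, 477) = 477
Overlap end = min(630, 651) = 630
Overlap = 630 - 477 = 153 minutes

153


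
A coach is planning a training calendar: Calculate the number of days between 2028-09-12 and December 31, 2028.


Start: September 12, 2028
End: December 31, 2028
Days left in September: 18
October: 31
November: 30
December: 31
Sum of remaining months: 92
Total: 18 + 92 = 110

110


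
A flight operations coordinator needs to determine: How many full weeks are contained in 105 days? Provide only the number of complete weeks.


Total days: 105
Days per week: 7
Division: 105 / 7 = 15 remainder 0
Complete weeks: 15
Remaining days: 0

15


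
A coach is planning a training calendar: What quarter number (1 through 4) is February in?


Month: February (month 2)
Q1: January-March (months 1-3)
Q2: April-June (months 4-6)
Q3: July-September (months 7-9)
Q4: October-December (months 10-12)
Month 2 falls in Q1

1


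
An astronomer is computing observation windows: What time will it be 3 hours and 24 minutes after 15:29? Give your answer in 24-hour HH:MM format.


Start time: 15:29
Adding: 3 hours 24 minutes
Minutes: 29 + 24 = 53
Hours: 15 + 3 + 0 = 18
Result: 18:53

18:53


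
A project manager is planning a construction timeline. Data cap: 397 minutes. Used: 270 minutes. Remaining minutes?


Total budget: 397 minutes
Time used: 270 minutes
Remaining: 397 - 270 = 127 minutes
Percent used: 68.0%
Percent remaining: 32.0%

127


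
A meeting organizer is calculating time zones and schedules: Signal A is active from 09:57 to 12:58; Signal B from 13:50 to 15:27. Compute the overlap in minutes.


Interval A: [597, 778] minutes from midnight
Interval B: [830, 927] minutes from midnight
Overlap start = max(597, 830) = 830
Overlap end = min(778, 927) = 778
End <= start, so the intervals do not overlap: 0 minutes

0
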